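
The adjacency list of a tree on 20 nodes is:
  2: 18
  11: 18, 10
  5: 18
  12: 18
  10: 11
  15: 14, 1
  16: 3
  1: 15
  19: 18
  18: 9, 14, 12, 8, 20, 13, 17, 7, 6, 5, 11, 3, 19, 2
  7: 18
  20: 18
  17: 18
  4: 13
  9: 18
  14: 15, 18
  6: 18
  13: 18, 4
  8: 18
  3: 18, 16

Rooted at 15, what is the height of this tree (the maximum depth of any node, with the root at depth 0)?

4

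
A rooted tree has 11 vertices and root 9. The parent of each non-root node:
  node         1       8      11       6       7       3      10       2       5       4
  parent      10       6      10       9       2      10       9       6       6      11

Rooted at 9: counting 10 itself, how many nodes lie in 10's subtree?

Descendants of 10 (including itself): 10, 11, 3, 1, 4. That's 5.

5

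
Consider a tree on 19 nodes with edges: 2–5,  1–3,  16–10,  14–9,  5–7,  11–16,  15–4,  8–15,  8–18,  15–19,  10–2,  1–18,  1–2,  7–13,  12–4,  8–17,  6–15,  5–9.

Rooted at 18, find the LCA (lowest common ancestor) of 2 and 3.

Path 2→root: 2 1 18; path 3→root: 3 1 18.
First common node: 1.

1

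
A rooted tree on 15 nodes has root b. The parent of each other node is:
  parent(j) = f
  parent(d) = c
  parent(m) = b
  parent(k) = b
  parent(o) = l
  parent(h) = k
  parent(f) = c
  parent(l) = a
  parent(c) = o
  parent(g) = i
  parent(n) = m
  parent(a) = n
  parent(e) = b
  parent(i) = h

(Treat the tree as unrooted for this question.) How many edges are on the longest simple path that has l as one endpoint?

8

A farthest node from l is g.
The path l-a-n-m-b-k-h-i-g has 8 edges.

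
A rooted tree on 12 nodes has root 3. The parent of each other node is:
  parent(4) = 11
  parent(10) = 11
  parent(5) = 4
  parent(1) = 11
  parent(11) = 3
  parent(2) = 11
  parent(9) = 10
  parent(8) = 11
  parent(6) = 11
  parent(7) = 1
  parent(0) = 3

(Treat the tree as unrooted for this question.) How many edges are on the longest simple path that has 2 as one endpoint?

3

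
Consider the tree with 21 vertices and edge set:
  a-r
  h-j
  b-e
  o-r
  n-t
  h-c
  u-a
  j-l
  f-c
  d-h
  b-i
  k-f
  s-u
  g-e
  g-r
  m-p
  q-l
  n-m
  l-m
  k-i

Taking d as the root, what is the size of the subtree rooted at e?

7

The subtree rooted at e contains: e, g, r, o, a, u, s — 7 nodes.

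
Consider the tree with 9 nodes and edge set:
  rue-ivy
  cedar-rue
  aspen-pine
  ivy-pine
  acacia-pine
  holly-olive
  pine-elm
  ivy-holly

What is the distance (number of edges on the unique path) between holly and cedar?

3

holly–ivy–rue–cedar: 3 edges.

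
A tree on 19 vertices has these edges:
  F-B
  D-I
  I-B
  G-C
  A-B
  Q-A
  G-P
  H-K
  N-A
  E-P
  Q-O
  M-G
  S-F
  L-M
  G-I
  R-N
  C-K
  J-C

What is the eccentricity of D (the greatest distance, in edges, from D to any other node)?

The node farthest from D is O (H, R also at distance 5), via D-I-B-A-Q-O — 5 edges.

5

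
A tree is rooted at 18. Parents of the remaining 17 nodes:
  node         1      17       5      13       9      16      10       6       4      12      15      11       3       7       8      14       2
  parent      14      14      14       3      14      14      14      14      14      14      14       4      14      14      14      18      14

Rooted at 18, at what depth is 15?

2

Path from 18 to 15: 18–14–15, which has 2 edges.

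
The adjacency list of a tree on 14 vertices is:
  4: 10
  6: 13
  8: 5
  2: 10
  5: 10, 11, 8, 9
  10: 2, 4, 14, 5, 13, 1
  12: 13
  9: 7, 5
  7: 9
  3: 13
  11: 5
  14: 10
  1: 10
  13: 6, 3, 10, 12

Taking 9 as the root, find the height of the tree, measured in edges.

6 sits deepest: 9-5-10-13-6 — 4 edges from the root.

4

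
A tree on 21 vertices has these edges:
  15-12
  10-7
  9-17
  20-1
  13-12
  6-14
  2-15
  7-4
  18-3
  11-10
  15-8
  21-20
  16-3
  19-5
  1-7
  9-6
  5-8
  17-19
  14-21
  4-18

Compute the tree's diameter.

17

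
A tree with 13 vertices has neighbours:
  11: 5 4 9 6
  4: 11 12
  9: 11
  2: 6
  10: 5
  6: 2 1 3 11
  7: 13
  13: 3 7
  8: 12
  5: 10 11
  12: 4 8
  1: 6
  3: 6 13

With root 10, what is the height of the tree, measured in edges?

A deepest node is 7, reached by 10–5–11–6–3–13–7.
That path has 6 edges, so the height is 6.

6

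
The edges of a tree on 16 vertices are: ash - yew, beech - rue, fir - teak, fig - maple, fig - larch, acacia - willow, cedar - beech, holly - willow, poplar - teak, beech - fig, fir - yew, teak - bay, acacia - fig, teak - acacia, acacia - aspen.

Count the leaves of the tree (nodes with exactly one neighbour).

9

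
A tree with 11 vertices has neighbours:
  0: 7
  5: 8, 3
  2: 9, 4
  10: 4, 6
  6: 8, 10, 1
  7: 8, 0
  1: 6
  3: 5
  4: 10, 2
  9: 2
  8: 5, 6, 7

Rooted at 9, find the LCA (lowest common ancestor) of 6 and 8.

Path 6→root: 6 10 4 2 9; path 8→root: 8 6 10 4 2 9.
First common node: 6.

6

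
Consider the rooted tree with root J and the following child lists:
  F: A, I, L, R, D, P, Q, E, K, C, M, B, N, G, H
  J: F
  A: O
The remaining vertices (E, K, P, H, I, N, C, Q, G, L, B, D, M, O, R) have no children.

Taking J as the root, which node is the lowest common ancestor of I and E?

F

Path I→root: I F J; path E→root: E F J.
First common node: F.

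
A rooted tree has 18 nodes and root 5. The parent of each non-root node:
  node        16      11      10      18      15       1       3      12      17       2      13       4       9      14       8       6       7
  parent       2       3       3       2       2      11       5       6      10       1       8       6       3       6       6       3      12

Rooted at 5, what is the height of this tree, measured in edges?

5

A deepest node is 15, reached by 5 → 3 → 11 → 1 → 2 → 15.
That path has 5 edges, so the height is 5.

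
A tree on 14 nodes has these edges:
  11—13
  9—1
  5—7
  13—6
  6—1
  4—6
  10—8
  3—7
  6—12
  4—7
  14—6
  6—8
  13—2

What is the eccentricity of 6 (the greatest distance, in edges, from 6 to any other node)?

3

Distances from 6 peak at 3, attained at 3 (5 also at distance 3).
6-4-7-3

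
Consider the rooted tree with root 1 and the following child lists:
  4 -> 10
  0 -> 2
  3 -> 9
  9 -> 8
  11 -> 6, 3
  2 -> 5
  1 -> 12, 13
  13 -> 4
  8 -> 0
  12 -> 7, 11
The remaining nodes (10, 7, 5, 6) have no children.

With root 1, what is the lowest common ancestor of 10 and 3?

Ancestors of 10 (toward the root): 10, 4, 13, 1.
Ancestors of 3: 3, 11, 12, 1.
The deepest node appearing in both lists is 1.

1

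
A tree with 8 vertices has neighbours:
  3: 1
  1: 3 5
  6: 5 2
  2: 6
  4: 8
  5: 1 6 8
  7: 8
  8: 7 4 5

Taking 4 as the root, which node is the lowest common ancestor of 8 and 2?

8's ancestor chain is 8, 4 and 2's is 2, 6, 5, 8, 4; they first meet at 8.

8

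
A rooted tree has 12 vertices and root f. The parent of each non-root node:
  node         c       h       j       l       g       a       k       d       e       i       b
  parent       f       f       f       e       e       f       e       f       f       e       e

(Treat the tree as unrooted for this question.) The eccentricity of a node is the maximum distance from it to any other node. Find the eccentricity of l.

3

Distances from l peak at 3, attained at a (h, j, c, d also at distance 3).
l–e–f–a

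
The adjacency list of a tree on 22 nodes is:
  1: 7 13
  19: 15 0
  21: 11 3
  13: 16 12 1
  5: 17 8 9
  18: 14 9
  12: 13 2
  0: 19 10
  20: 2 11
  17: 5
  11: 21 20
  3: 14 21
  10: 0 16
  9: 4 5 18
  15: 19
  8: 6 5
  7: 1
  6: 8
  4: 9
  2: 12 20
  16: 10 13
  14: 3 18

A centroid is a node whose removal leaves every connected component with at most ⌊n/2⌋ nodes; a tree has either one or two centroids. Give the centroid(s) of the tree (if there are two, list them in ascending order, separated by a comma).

11, 20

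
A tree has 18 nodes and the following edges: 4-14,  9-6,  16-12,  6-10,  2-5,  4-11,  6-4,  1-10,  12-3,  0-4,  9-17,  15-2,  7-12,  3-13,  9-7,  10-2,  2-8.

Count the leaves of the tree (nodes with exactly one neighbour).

Degree-1 nodes: 0, 1, 5, 8, 11, 13, 14, 15, 16, 17 — 10 of them.

10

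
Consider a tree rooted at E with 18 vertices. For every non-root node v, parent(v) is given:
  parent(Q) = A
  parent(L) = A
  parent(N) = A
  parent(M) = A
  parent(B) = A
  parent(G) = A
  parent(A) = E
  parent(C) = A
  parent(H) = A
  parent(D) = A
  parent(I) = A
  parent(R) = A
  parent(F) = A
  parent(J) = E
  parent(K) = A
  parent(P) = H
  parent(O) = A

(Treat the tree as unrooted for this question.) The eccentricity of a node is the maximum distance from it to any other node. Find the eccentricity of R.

3

Distances from R peak at 3, attained at J (P also at distance 3).
R-A-E-J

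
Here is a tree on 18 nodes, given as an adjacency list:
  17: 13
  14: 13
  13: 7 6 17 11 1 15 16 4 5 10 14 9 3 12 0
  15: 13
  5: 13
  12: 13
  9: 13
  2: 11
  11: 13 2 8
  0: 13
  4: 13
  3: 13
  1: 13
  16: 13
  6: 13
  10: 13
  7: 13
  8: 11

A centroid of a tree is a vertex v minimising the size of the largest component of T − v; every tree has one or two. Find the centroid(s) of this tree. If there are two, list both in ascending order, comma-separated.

Removing 13 splits the tree into components of sizes 3, 1, 1, 1, 1, 1, 1, 1, 1, 1, 1, 1, 1, 1, 1; the largest is 3 ≤ ⌊18/2⌋ = 9.
No neighbour of 13 does as well, so 13 is the unique centroid.

13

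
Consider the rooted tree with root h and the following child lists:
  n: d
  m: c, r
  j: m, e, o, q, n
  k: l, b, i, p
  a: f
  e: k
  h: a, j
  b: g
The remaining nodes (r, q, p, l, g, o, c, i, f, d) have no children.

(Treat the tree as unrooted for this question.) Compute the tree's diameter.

7

A longest path is g-b-k-e-j-h-a-f, with 7 edges.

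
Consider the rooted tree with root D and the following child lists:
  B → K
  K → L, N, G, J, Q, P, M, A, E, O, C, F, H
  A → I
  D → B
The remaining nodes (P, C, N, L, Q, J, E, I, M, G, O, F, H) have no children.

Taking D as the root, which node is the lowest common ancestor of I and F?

K

Path I→root: I A K B D; path F→root: F K B D.
First common node: K.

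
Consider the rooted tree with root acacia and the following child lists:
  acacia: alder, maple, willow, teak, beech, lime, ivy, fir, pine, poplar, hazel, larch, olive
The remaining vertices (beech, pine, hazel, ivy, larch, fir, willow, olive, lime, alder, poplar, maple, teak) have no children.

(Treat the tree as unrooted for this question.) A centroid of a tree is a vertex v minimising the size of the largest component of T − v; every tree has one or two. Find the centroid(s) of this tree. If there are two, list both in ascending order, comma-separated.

acacia

Delete acacia: the remaining components have sizes 1, 1, 1, 1, 1, 1, 1, 1, 1, 1, 1, 1, 1. Max 1 ≤ 7, so acacia is a centroid.
No neighbour of acacia does as well, so acacia is the unique centroid.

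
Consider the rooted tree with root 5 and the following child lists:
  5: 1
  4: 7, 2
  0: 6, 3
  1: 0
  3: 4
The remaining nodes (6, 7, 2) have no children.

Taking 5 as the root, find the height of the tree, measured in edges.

5

The longest root-to-leaf path is 5 → 1 → 0 → 3 → 4 → 7 (5 edges).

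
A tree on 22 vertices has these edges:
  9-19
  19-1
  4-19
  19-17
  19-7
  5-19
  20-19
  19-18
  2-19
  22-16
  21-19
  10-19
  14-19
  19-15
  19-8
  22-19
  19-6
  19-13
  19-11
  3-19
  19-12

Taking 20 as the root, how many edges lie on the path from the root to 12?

2

Climbing from 12 to the root: 12 – 19 – 20. That's 2 steps.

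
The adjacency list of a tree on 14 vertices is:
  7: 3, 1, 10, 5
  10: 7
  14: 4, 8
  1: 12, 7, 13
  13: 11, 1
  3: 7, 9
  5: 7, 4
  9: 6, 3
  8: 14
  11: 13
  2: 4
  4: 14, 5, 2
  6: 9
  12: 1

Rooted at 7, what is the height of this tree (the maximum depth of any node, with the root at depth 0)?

4

8 sits deepest: 7-5-4-14-8 — 4 edges from the root.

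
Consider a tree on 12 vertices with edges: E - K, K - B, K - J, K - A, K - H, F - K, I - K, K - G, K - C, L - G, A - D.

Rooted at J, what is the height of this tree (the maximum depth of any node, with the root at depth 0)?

A deepest node is L, reached by J → K → G → L.
That path has 3 edges, so the height is 3.

3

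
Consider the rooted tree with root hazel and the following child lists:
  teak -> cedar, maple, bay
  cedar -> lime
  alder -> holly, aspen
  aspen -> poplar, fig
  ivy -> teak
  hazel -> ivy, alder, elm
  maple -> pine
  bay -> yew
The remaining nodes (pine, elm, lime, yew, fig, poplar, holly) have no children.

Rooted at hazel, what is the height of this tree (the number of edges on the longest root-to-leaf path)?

4

The longest root-to-leaf path is hazel → ivy → teak → maple → pine (4 edges).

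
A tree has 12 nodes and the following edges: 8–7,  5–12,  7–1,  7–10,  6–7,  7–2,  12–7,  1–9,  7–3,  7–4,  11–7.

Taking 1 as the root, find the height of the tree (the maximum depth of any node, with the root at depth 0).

3

A deepest node is 5, reached by 1–7–12–5.
That path has 3 edges, so the height is 3.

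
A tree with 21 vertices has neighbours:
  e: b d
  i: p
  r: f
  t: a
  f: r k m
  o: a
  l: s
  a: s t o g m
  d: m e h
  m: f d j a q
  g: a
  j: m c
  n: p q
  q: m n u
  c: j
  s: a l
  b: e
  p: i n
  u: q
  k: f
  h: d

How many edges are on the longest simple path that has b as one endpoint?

A farthest node from b is i.
The path b-e-d-m-q-n-p-i has 7 edges.

7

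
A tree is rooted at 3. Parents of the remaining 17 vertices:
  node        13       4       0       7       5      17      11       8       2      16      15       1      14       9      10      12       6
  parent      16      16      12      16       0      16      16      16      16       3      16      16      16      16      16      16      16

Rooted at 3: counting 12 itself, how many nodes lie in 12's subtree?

3

Descendants of 12 (including itself): 12, 0, 5. That's 3.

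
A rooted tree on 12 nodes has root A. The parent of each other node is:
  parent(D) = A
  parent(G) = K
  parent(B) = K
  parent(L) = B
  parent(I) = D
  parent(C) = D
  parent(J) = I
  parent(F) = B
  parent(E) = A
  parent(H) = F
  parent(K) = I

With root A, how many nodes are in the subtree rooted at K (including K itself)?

Descendants of K (including itself): K, G, B, L, F, H. That's 6.

6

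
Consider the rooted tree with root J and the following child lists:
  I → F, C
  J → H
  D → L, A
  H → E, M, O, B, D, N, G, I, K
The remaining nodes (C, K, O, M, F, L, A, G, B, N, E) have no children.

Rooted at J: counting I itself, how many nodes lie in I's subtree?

3

I's subtree: {I, C, F}, size 3.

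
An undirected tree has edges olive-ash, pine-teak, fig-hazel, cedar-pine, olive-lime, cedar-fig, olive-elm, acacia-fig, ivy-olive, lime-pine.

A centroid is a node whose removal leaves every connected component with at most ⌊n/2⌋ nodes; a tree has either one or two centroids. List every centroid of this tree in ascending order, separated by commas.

pine

Removing pine splits the tree into components of sizes 5, 4, 1; the largest is 5 ≤ ⌊11/2⌋ = 5.
No neighbour of pine does as well, so pine is the unique centroid.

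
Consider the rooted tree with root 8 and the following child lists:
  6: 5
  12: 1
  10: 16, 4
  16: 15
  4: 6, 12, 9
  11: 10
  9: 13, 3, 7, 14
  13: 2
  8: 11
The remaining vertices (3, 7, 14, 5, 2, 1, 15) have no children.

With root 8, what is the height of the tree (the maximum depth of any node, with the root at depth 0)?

6

The longest root-to-leaf path is 8–11–10–4–9–13–2 (6 edges).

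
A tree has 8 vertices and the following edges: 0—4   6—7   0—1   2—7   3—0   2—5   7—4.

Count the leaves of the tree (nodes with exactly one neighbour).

4

The leaves are 1, 3, 5, 6.
That is 4 leaves.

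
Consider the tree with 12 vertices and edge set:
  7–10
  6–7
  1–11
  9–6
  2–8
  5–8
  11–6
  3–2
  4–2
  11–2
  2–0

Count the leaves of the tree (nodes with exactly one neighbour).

Exactly 7 nodes have a single neighbour: 0, 1, 3, 4, 5, 9, 10.

7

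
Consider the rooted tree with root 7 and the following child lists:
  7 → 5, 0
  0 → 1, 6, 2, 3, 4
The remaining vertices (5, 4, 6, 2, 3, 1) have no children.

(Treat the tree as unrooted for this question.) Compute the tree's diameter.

3

A longest path is 5 - 7 - 0 - 1, with 3 edges.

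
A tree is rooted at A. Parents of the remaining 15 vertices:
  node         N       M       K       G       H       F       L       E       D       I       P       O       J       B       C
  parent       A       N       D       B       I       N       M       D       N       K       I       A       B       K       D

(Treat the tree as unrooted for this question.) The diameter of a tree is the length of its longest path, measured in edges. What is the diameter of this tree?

Starting from L, a farthest node is G at distance 6.
One longest path: L – M – N – D – K – B – G.
So the diameter is 6.

6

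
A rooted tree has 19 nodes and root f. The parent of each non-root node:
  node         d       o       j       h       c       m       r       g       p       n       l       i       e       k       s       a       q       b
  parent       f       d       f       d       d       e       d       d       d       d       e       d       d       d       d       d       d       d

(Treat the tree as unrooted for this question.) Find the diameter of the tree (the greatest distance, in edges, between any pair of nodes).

A longest path is l-e-d-f-j, with 4 edges.

4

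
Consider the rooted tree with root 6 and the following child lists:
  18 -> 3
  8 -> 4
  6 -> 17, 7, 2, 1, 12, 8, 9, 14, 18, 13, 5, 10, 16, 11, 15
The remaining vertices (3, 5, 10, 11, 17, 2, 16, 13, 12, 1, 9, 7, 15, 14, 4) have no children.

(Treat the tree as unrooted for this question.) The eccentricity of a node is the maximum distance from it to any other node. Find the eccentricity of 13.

A farthest node from 13 is 3 (4 also at distance 3).
The path 13–6–18–3 has 3 edges.

3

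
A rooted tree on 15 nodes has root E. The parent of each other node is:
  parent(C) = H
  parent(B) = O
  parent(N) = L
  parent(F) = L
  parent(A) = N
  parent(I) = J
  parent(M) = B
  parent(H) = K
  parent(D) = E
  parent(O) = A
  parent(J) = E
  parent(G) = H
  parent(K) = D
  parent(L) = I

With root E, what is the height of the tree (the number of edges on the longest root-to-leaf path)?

A deepest node is M, reached by E-J-I-L-N-A-O-B-M.
That path has 8 edges, so the height is 8.

8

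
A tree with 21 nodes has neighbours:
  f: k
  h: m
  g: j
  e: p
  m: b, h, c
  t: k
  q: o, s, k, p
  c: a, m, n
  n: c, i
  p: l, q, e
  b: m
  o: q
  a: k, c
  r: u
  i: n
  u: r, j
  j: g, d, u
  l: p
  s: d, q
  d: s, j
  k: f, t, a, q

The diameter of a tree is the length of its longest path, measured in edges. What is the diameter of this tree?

BFS from r reaches h last, at distance 10; BFS from h confirms no node is farther.
Path: r–u–j–d–s–q–k–a–c–m–h.

10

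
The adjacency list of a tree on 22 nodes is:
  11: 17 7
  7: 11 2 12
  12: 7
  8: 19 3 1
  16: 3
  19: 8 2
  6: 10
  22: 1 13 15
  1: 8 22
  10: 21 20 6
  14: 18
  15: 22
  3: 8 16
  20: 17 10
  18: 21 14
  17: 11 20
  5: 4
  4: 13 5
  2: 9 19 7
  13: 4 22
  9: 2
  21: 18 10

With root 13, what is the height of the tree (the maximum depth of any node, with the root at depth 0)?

13

The longest root-to-leaf path is 13 – 22 – 1 – 8 – 19 – 2 – 7 – 11 – 17 – 20 – 10 – 21 – 18 – 14 (13 edges).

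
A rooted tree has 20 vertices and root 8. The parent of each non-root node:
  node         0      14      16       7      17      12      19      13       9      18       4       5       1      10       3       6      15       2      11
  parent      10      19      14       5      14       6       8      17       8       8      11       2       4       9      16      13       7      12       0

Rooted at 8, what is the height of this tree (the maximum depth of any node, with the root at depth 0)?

15 sits deepest: 8-19-14-17-13-6-12-2-5-7-15 — 10 edges from the root.

10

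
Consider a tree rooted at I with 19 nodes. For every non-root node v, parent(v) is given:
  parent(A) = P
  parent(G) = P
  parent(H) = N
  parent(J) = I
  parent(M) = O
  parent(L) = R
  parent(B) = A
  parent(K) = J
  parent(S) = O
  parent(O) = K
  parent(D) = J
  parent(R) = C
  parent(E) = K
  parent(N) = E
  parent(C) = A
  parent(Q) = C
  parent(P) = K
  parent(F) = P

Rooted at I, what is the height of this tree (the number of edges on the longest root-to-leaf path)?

A deepest node is L, reached by I-J-K-P-A-C-R-L.
That path has 7 edges, so the height is 7.

7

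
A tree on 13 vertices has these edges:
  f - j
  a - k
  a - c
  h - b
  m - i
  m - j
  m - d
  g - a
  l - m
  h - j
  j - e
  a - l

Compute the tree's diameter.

6

A longest path is g-a-l-m-j-h-b, with 6 edges.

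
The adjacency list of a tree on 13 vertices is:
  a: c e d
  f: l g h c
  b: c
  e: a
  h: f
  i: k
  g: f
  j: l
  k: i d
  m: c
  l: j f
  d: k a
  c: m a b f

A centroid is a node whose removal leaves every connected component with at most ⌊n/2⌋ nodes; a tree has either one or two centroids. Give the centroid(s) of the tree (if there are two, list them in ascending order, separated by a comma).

If c is removed the pieces have sizes 5, 5, 1, 1, all ≤ ⌊13/2⌋ = 6.
No neighbour of c does as well, so c is the unique centroid.

c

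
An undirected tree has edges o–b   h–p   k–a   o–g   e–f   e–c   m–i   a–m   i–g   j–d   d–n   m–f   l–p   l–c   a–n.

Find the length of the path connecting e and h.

4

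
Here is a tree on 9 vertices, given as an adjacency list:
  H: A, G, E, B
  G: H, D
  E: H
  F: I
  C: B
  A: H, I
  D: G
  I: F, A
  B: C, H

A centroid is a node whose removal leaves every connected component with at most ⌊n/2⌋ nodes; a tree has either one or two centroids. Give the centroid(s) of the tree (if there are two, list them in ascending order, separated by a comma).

Delete H: the remaining components have sizes 3, 2, 2, 1. Max 3 ≤ 4, so H is a centroid.
No neighbour of H does as well, so H is the unique centroid.

H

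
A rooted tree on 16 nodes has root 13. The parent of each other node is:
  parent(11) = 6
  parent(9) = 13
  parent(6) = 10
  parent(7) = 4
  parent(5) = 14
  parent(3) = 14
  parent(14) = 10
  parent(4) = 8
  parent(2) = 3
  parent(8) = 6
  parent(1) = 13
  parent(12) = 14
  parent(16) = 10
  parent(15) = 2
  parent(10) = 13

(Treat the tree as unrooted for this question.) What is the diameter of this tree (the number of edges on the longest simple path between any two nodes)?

BFS from 7 reaches 15 last, at distance 8; BFS from 15 confirms no node is farther.
Path: 7 - 4 - 8 - 6 - 10 - 14 - 3 - 2 - 15.

8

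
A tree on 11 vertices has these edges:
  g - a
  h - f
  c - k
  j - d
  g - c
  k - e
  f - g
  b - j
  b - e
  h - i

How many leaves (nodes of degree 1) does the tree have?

Degree-1 nodes: a, d, i — 3 of them.

3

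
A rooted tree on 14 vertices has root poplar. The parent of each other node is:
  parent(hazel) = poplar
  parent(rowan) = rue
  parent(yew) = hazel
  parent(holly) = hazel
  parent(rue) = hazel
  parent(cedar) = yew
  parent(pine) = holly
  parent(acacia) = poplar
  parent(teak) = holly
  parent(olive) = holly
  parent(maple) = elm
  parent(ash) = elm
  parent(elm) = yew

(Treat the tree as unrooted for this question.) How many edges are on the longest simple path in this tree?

5

Starting from maple, a farthest node is teak at distance 5.
One longest path: maple – elm – yew – hazel – holly – teak.
So the diameter is 5.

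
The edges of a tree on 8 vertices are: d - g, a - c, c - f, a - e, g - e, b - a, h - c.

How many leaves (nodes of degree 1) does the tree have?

The leaves are b, d, f, h.
That is 4 leaves.

4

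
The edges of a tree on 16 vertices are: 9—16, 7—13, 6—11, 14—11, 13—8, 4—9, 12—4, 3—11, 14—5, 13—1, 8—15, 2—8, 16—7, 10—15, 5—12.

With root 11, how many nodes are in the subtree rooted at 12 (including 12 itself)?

12's subtree: {12, 4, 9, 16, 7, 13, 8, 1, 2, 15, 10}, size 11.

11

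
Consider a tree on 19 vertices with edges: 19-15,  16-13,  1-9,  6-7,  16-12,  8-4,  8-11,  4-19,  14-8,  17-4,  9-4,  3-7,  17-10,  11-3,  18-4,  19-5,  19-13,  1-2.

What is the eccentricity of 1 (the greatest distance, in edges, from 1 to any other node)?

A farthest node from 1 is 6.
The path 1–9–4–8–11–3–7–6 has 7 edges.

7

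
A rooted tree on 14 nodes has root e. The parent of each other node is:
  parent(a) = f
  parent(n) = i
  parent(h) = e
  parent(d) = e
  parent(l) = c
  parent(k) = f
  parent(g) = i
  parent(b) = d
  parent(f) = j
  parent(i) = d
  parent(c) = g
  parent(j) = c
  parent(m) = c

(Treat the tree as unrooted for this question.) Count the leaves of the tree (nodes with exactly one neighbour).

The leaves are a, b, h, k, l, m, n.
That is 7 leaves.

7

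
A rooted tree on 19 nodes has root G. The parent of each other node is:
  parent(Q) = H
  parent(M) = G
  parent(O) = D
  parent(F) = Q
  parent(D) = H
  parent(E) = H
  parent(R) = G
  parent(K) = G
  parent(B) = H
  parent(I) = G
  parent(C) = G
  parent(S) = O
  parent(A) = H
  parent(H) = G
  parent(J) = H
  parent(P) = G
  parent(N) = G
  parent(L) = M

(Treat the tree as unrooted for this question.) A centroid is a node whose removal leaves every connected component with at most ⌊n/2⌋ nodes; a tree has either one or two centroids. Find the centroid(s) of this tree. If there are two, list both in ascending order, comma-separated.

H

Delete H: the remaining components have sizes 9, 3, 2, 1, 1, 1, 1. Max 9 ≤ 9, so H is a centroid.
Every other node leaves some component of size > 9, so the centroid is unique.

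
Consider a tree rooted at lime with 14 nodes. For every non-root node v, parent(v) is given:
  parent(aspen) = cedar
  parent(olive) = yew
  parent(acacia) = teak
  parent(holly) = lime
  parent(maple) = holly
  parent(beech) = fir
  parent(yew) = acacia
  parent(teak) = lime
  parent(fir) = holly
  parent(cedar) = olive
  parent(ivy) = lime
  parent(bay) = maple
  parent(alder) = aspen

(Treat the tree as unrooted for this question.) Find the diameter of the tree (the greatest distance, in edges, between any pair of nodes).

10

A longest path is alder-aspen-cedar-olive-yew-acacia-teak-lime-holly-fir-beech, with 10 edges.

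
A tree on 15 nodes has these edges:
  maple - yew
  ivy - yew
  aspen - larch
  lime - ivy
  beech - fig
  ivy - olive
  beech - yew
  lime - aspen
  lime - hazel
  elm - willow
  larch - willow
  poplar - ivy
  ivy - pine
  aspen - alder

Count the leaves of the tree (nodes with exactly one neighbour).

8

Degree-1 nodes: alder, elm, fig, hazel, maple, olive, pine, poplar — 8 of them.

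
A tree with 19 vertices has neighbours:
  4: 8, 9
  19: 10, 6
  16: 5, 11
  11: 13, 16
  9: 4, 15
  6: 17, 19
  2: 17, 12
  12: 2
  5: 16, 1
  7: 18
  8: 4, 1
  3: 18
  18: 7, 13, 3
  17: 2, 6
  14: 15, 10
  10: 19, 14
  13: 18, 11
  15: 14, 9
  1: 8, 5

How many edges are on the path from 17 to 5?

10

The path is 17 - 6 - 19 - 10 - 14 - 15 - 9 - 4 - 8 - 1 - 5, which has 10 edges.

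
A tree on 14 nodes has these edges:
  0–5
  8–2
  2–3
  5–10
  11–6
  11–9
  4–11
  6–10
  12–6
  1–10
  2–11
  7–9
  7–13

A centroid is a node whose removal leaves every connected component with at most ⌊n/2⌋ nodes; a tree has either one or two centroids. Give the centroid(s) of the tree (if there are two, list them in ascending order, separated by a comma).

If 11 is removed the pieces have sizes 6, 3, 3, 1, all ≤ ⌊14/2⌋ = 7.
Every other node leaves some component of size > 7, so the centroid is unique.

11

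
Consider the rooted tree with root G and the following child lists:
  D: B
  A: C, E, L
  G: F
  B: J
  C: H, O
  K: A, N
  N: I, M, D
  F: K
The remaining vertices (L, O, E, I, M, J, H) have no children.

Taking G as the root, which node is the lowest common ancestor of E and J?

Ancestors of E (toward the root): E, A, K, F, G.
Ancestors of J: J, B, D, N, K, F, G.
The deepest node appearing in both lists is K.

K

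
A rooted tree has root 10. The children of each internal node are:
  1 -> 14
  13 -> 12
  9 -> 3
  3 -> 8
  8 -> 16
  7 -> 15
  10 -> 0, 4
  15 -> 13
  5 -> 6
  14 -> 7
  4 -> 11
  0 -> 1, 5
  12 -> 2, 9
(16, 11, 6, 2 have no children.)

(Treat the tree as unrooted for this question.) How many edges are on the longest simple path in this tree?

13

BFS from 11 reaches 16 last, at distance 13; BFS from 16 confirms no node is farther.
Path: 11-4-10-0-1-14-7-15-13-12-9-3-8-16.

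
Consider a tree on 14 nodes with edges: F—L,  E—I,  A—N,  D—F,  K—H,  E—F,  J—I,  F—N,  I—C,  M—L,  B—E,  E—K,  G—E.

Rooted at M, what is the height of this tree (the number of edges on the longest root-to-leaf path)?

5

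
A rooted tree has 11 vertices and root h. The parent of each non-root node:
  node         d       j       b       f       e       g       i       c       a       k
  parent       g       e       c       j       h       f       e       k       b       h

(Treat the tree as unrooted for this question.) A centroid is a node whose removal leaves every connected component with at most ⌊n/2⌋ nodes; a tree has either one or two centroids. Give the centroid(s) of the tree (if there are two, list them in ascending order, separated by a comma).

Removing e splits the tree into components of sizes 5, 4, 1; the largest is 5 ≤ ⌊11/2⌋ = 5.
No neighbour of e does as well, so e is the unique centroid.

e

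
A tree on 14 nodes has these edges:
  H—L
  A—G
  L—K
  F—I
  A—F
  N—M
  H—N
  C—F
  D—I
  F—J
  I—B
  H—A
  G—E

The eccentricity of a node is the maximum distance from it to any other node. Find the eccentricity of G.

4

Distances from G peak at 4, attained at K (B, D, M also at distance 4).
G–A–H–L–K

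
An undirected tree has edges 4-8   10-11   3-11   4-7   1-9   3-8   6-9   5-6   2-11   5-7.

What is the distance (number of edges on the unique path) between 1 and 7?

4

Walking from 1: 1 – 9 – 6 – 5 – 7. Length 4.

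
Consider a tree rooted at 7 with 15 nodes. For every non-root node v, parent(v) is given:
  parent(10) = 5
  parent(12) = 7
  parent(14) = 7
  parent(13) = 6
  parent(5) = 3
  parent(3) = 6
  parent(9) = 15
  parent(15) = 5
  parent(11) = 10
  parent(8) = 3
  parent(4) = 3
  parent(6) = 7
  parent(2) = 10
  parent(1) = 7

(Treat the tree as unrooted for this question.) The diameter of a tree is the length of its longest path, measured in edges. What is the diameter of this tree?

6

BFS from 9 reaches 1 last, at distance 6; BFS from 1 confirms no node is farther.
Path: 9-15-5-3-6-7-1.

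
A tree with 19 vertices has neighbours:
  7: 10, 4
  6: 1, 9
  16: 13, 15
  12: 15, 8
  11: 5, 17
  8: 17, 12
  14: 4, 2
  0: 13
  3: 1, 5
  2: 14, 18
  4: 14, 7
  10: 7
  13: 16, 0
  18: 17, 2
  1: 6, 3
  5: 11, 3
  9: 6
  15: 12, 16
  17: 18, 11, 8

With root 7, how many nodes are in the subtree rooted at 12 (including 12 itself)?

5

Descendants of 12 (including itself): 12, 15, 16, 13, 0. That's 5.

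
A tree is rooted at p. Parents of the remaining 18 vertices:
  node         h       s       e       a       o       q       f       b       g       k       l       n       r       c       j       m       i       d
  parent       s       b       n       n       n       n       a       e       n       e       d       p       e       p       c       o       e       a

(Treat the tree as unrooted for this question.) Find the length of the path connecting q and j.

4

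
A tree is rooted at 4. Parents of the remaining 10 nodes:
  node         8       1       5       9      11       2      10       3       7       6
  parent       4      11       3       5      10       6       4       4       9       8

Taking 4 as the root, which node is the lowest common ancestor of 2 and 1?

4

2's ancestor chain is 2, 6, 8, 4 and 1's is 1, 11, 10, 4; they first meet at 4.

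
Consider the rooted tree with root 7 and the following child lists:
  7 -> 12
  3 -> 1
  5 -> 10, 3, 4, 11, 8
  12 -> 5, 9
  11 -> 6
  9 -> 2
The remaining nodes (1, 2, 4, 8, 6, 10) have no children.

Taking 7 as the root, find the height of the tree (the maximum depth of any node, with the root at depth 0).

4

1 sits deepest: 7 – 12 – 5 – 3 – 1 — 4 edges from the root.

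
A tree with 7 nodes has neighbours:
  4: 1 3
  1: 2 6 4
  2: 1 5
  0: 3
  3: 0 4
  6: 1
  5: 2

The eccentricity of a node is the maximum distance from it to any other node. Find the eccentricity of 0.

Distances from 0 peak at 5, attained at 5.
0-3-4-1-2-5

5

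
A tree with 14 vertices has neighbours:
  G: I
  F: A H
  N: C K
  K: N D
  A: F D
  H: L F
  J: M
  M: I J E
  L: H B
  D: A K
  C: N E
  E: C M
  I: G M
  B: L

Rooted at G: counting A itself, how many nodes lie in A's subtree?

5

Descendants of A (including itself): A, F, H, L, B. That's 5.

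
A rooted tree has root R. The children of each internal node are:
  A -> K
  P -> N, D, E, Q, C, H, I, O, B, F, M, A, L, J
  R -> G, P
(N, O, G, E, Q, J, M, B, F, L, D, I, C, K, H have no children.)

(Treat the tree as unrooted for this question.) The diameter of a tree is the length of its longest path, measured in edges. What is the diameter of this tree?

4

Starting from G, a farthest node is K at distance 4.
One longest path: G – R – P – A – K.
So the diameter is 4.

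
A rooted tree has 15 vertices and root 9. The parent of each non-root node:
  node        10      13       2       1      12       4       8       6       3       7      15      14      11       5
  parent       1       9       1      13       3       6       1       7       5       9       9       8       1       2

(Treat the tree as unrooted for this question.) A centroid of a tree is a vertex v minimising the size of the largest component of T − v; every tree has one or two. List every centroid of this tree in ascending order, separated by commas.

1

Delete 1: the remaining components have sizes 6, 4, 2, 1, 1. Max 6 ≤ 7, so 1 is a centroid.
No neighbour of 1 does as well, so 1 is the unique centroid.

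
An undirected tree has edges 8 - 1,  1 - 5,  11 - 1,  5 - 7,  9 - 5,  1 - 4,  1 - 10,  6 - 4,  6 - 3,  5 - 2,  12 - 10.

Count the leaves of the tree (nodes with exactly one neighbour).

The leaves are 2, 3, 7, 8, 9, 11, 12.
That is 7 leaves.

7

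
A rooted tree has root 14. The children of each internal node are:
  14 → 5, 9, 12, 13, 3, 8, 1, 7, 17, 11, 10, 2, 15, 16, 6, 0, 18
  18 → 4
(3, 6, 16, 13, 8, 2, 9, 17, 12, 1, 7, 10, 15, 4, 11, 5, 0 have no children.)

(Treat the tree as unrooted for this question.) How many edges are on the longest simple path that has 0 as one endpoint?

A farthest node from 0 is 4.
The path 0-14-18-4 has 3 edges.

3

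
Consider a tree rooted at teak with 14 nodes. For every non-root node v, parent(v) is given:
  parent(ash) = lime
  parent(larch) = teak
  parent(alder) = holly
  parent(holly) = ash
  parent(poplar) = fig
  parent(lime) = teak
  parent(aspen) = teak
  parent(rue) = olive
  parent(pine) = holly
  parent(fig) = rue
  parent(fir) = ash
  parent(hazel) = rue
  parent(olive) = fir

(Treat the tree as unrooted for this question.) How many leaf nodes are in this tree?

Degree-1 nodes: alder, aspen, hazel, larch, pine, poplar — 6 of them.

6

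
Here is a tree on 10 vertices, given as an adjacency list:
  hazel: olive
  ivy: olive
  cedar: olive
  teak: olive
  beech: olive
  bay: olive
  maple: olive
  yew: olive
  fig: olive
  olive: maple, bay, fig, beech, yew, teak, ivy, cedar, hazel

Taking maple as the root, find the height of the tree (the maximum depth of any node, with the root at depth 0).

The longest root-to-leaf path is maple-olive-bay (2 edges).

2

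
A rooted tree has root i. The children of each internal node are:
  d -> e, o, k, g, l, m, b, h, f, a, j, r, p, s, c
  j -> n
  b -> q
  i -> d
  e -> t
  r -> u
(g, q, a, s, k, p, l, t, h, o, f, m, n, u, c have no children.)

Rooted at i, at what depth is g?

2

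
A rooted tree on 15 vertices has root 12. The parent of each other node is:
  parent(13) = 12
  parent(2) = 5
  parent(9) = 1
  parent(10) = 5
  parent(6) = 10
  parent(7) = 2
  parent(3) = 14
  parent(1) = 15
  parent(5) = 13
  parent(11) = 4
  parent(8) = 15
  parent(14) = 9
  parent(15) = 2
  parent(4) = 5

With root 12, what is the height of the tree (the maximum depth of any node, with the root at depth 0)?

8

3 sits deepest: 12–13–5–2–15–1–9–14–3 — 8 edges from the root.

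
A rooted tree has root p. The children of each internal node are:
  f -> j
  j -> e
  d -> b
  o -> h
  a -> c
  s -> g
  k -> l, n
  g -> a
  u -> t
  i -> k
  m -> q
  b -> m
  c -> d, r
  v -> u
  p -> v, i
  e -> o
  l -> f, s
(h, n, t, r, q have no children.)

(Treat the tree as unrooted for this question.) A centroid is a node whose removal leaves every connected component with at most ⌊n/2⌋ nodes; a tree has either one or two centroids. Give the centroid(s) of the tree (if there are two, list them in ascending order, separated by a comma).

If l is removed the pieces have sizes 9, 7, 5, all ≤ ⌊22/2⌋ = 11.
No neighbour of l does as well, so l is the unique centroid.

l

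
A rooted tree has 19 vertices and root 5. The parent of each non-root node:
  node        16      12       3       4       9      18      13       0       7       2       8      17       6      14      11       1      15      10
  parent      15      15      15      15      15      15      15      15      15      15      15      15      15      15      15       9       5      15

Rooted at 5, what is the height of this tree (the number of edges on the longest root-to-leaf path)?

3

The longest root-to-leaf path is 5 → 15 → 9 → 1 (3 edges).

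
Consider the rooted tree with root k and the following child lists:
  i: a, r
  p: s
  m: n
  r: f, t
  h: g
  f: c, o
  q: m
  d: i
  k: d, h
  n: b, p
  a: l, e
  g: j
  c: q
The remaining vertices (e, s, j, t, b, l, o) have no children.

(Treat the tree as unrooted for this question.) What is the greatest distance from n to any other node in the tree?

Distances from n peak at 11, attained at j.
n – m – q – c – f – r – i – d – k – h – g – j

11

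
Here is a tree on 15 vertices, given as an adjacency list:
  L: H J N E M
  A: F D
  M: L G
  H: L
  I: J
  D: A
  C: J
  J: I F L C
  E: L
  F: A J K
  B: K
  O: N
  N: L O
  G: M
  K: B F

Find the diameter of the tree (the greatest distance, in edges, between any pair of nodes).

Starting from O, a farthest node is D at distance 6.
One longest path: O-N-L-J-F-A-D.
So the diameter is 6.

6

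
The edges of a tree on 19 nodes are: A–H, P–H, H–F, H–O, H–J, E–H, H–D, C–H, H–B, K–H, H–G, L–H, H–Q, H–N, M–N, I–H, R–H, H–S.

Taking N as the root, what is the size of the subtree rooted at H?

17

The subtree rooted at H contains: H, E, C, K, R, F, P, G, A, L, B, J, S, D, I, Q, O — 17 nodes.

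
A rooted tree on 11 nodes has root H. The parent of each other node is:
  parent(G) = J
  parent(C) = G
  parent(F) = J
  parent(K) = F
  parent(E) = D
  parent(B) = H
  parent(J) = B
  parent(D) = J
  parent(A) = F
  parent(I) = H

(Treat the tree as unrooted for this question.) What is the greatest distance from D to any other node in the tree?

4

The node farthest from D is I, via D – J – B – H – I — 4 edges.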